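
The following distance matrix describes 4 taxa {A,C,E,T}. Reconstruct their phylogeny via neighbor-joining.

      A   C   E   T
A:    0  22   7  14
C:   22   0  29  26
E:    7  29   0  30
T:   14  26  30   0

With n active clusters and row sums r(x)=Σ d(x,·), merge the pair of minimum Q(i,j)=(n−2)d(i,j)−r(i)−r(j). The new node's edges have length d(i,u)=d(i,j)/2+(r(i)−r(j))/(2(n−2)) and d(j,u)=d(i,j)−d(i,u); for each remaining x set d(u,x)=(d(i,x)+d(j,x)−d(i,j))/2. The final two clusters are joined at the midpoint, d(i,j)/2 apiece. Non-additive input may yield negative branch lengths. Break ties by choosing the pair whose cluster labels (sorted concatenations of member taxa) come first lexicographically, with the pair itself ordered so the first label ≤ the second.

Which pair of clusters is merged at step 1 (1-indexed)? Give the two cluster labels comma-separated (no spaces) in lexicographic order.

iteration 1: select A,E (d=7, Q=-95); attach at lengths (-9/4, 37/4); label the merged cluster AE
  updated: d(AE,C)=22, d(AE,T)=37/2
iteration 2: select AE,C (d=22, Q=-133/2); attach at lengths (29/4, 59/4); label the merged cluster ACE
  updated: d(ACE,T)=45/4
iteration 3: select ACE,T (d=45/4); attach at lengths (45/8, 45/8); label the merged cluster ACET
final tree: (((A:-9/4,E:37/4):29/4,C:59/4):45/8,T:45/8)
total length: 161/4

A,E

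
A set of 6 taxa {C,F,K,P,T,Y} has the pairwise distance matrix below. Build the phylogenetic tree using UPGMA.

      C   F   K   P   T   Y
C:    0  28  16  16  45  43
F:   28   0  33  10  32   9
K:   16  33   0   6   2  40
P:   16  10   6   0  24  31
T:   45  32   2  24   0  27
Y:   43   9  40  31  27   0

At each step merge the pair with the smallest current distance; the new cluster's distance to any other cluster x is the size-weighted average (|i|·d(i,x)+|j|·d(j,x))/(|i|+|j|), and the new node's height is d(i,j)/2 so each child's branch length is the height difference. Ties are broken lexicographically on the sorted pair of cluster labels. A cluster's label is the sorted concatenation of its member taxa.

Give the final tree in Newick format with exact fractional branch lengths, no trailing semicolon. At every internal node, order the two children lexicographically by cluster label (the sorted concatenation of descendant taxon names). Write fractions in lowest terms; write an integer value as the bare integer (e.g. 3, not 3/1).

step 1: merge (K,T) at d=2; branch lengths K→1, T→1; new cluster KT
  updated: d(C,KT)=61/2, d(F,KT)=65/2, d(KT,P)=15, d(KT,Y)=67/2
step 2: merge (F,Y) at d=9; branch lengths F→9/2, Y→9/2; new cluster FY
  updated: d(C,FY)=71/2, d(FY,KT)=33, d(FY,P)=41/2
step 3: merge (KT,P) at d=15; branch lengths KT→13/2, P→15/2; new cluster KPT
  updated: d(C,KPT)=77/3, d(FY,KPT)=173/6
step 4: merge (C,KPT) at d=77/3; branch lengths C→77/6, KPT→16/3; new cluster CKPT
  updated: d(CKPT,FY)=61/2
step 5: merge (CKPT,FY) at d=61/2; branch lengths CKPT→29/12, FY→43/4; new cluster CFKPTY
final tree: ((C:77/6,((K:1,T:1):13/2,P:15/2):16/3):29/12,(F:9/2,Y:9/2):43/4)
total length: 169/3

((C:77/6,((K:1,T:1):13/2,P:15/2):16/3):29/12,(F:9/2,Y:9/2):43/4)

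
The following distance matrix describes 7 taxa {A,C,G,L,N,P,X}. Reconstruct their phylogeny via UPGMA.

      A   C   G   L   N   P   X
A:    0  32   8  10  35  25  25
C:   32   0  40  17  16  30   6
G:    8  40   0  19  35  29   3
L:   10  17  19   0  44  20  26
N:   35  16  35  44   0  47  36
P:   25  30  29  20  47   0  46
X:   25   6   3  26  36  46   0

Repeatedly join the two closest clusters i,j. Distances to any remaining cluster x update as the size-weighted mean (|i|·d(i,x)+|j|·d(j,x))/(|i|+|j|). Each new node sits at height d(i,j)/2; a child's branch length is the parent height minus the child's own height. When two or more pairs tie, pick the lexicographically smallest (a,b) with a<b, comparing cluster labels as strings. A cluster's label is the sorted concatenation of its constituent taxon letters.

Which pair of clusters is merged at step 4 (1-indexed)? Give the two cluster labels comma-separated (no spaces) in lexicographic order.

AL,GX

1. join G+X (d=3) ⇒ GX; edges |G|=3/2, |X|=3/2
  updated: d(A,GX)=33/2, d(C,GX)=23, d(GX,L)=45/2, d(GX,N)=71/2, d(GX,P)=75/2
2. join A+L (d=10) ⇒ AL; edges |A|=5, |L|=5
  updated: d(AL,C)=49/2, d(AL,GX)=39/2, d(AL,N)=79/2, d(AL,P)=45/2
3. join C+N (d=16) ⇒ CN; edges |C|=8, |N|=8
  updated: d(AL,CN)=32, d(CN,GX)=117/4, d(CN,P)=77/2
4. join AL+GX (d=39/2) ⇒ AGLX; edges |AL|=19/4, |GX|=33/4
  updated: d(AGLX,CN)=245/8, d(AGLX,P)=30
5. join AGLX+P (d=30) ⇒ AGLPX; edges |AGLX|=21/4, |P|=15
  updated: d(AGLPX,CN)=161/5
6. join AGLPX+CN (d=161/5) ⇒ ACGLNPX; edges |AGLPX|=11/10, |CN|=81/10
final tree: ((((A:5,L:5):19/4,(G:3/2,X:3/2):33/4):21/4,P:15):11/10,(C:8,N:8):81/10)
total length: 1429/20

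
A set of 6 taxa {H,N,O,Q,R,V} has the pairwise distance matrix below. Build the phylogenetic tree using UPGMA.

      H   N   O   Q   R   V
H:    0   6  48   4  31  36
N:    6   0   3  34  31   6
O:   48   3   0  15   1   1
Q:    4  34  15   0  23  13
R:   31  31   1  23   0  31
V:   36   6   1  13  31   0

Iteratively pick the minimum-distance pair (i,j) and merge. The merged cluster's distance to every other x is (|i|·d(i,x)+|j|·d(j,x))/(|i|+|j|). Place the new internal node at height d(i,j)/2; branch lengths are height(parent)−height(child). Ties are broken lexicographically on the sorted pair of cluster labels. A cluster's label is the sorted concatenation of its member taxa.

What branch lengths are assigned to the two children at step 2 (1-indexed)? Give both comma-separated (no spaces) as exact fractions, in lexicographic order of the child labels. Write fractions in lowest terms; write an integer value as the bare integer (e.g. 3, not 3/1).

step 1: merge (O,R) at d=1; branch lengths O→1/2, R→1/2; new cluster OR
  updated: d(H,OR)=79/2, d(N,OR)=17, d(OR,Q)=19, d(OR,V)=16
step 2: merge (H,Q) at d=4; branch lengths H→2, Q→2; new cluster HQ
  updated: d(HQ,N)=20, d(HQ,OR)=117/4, d(HQ,V)=49/2
step 3: merge (N,V) at d=6; branch lengths N→3, V→3; new cluster NV
  updated: d(HQ,NV)=89/4, d(NV,OR)=33/2
step 4: merge (NV,OR) at d=33/2; branch lengths NV→21/4, OR→31/4; new cluster NORV
  updated: d(HQ,NORV)=103/4
step 5: merge (HQ,NORV) at d=103/4; branch lengths HQ→87/8, NORV→37/8; new cluster HNOQRV
final tree: ((H:2,Q:2):87/8,((N:3,V:3):21/4,(O:1/2,R:1/2):31/4):37/8)
total length: 79/2

2,2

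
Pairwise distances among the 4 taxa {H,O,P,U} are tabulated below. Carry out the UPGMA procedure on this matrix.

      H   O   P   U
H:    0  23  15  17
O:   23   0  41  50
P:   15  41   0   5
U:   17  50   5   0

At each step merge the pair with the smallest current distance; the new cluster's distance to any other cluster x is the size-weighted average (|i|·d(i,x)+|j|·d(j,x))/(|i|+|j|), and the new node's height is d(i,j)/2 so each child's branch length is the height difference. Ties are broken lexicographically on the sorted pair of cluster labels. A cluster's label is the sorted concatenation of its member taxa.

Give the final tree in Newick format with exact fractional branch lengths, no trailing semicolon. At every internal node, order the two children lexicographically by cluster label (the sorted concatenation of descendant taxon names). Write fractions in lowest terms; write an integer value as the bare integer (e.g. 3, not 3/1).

1. join P+U (d=5) ⇒ PU; edges |P|=5/2, |U|=5/2
  updated: d(H,PU)=16, d(O,PU)=91/2
2. join H+PU (d=16) ⇒ HPU; edges |H|=8, |PU|=11/2
  updated: d(HPU,O)=38
3. join HPU+O (d=38) ⇒ HOPU; edges |HPU|=11, |O|=19
final tree: ((H:8,(P:5/2,U:5/2):11/2):11,O:19)
total length: 97/2

((H:8,(P:5/2,U:5/2):11/2):11,O:19)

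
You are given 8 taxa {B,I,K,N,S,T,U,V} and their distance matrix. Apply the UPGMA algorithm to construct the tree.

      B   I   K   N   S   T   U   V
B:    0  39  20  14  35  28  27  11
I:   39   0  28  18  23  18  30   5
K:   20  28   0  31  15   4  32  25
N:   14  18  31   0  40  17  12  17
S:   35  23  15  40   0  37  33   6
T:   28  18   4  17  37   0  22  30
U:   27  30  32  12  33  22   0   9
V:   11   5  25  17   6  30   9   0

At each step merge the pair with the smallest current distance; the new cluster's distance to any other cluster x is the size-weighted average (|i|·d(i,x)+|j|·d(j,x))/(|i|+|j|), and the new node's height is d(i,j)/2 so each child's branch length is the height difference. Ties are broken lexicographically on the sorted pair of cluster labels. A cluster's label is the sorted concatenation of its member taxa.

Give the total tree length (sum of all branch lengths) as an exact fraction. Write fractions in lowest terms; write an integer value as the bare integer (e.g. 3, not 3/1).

iteration 1: select K,T (d=4); attach at lengths (2, 2); label the merged cluster KT
  updated: d(B,KT)=24, d(I,KT)=23, d(KT,N)=24, d(KT,S)=26, d(KT,U)=27, d(KT,V)=55/2
iteration 2: select I,V (d=5); attach at lengths (5/2, 5/2); label the merged cluster IV
  updated: d(B,IV)=25, d(IV,KT)=101/4, d(IV,N)=35/2, d(IV,S)=29/2, d(IV,U)=39/2
iteration 3: select N,U (d=12); attach at lengths (6, 6); label the merged cluster NU
  updated: d(B,NU)=41/2, d(IV,NU)=37/2, d(KT,NU)=51/2, d(NU,S)=73/2
iteration 4: select IV,S (d=29/2); attach at lengths (19/4, 29/4); label the merged cluster ISV
  updated: d(B,ISV)=85/3, d(ISV,KT)=51/2, d(ISV,NU)=49/2
iteration 5: select B,NU (d=41/2); attach at lengths (41/4, 17/4); label the merged cluster BNU
  updated: d(BNU,ISV)=232/9, d(BNU,KT)=25
iteration 6: select BNU,KT (d=25); attach at lengths (9/4, 21/2); label the merged cluster BKNTU
  updated: d(BKNTU,ISV)=77/3
iteration 7: select BKNTU,ISV (d=77/3); attach at lengths (1/3, 67/12); label the merged cluster BIKNSTUV
final tree: (((B:41/4,(N:6,U:6):17/4):9/4,(K:2,T:2):21/2):1/3,((I:5/2,V:5/2):19/4,S:29/4):67/12)
total length: 397/6

397/6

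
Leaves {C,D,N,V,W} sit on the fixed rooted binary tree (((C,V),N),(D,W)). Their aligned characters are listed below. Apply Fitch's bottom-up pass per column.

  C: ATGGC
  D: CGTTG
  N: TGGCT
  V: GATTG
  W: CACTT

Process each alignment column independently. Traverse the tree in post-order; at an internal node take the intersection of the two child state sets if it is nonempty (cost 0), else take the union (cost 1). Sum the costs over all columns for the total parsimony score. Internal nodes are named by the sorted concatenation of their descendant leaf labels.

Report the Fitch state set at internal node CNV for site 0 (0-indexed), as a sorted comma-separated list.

site 0, node CV: C={A} ∪ V={G} → {A,G} (+1)
site 0, node CNV: CV={A,G} ∪ N={T} → {A,G,T} (+1)
site 0, node DW: D={C} ∩ W={C} → {C} (+0)
site 0, node CDNVW: CNV={A,G,T} ∪ DW={C} → {A,C,G,T} (+1)
site 1, node CV: C={T} ∪ V={A} → {A,T} (+1)
site 1, node CNV: CV={A,T} ∪ N={G} → {A,G,T} (+1)
site 1, node DW: D={G} ∪ W={A} → {A,G} (+1)
site 1, node CDNVW: CNV={A,G,T} ∩ DW={A,G} → {A,G} (+0)
site 2, node CV: C={G} ∪ V={T} → {G,T} (+1)
site 2, node CNV: CV={G,T} ∩ N={G} → {G} (+0)
site 2, node DW: D={T} ∪ W={C} → {C,T} (+1)
site 2, node CDNVW: CNV={G} ∪ DW={C,T} → {C,G,T} (+1)
site 3, node CV: C={G} ∪ V={T} → {G,T} (+1)
site 3, node CNV: CV={G,T} ∪ N={C} → {C,G,T} (+1)
site 3, node DW: D={T} ∩ W={T} → {T} (+0)
site 3, node CDNVW: CNV={C,G,T} ∩ DW={T} → {T} (+0)
site 4, node CV: C={C} ∪ V={G} → {C,G} (+1)
site 4, node CNV: CV={C,G} ∪ N={T} → {C,G,T} (+1)
site 4, node DW: D={G} ∪ W={T} → {G,T} (+1)
site 4, node CDNVW: CNV={C,G,T} ∩ DW={G,T} → {G,T} (+0)
per-site changes: [3, 3, 3, 2, 3]; total = 14

A,G,T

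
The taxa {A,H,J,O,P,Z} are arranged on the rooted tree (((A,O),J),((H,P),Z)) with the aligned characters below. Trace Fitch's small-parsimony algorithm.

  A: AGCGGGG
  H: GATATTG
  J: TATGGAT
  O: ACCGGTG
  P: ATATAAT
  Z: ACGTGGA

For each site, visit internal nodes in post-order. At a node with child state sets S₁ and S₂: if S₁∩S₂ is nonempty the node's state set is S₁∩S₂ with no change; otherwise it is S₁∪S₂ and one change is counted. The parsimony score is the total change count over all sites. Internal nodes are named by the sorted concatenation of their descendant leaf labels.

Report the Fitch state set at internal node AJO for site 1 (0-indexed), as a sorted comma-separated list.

site 0, node AO: A={A} ∩ O={A} → {A} (+0)
site 0, node AJO: AO={A} ∪ J={T} → {A,T} (+1)
site 0, node HP: H={G} ∪ P={A} → {A,G} (+1)
site 0, node HPZ: HP={A,G} ∩ Z={A} → {A} (+0)
site 0, node AHJOPZ: AJO={A,T} ∩ HPZ={A} → {A} (+0)
site 1, node AO: A={G} ∪ O={C} → {C,G} (+1)
site 1, node AJO: AO={C,G} ∪ J={A} → {A,C,G} (+1)
site 1, node HP: H={A} ∪ P={T} → {A,T} (+1)
site 1, node HPZ: HP={A,T} ∪ Z={C} → {A,C,T} (+1)
site 1, node AHJOPZ: AJO={A,C,G} ∩ HPZ={A,C,T} → {A,C} (+0)
site 2, node AO: A={C} ∩ O={C} → {C} (+0)
site 2, node AJO: AO={C} ∪ J={T} → {C,T} (+1)
site 2, node HP: H={T} ∪ P={A} → {A,T} (+1)
site 2, node HPZ: HP={A,T} ∪ Z={G} → {A,G,T} (+1)
site 2, node AHJOPZ: AJO={C,T} ∩ HPZ={A,G,T} → {T} (+0)
site 3, node AO: A={G} ∩ O={G} → {G} (+0)
site 3, node AJO: AO={G} ∩ J={G} → {G} (+0)
site 3, node HP: H={A} ∪ P={T} → {A,T} (+1)
site 3, node HPZ: HP={A,T} ∩ Z={T} → {T} (+0)
site 3, node AHJOPZ: AJO={G} ∪ HPZ={T} → {G,T} (+1)
site 4, node AO: A={G} ∩ O={G} → {G} (+0)
site 4, node AJO: AO={G} ∩ J={G} → {G} (+0)
site 4, node HP: H={T} ∪ P={A} → {A,T} (+1)
site 4, node HPZ: HP={A,T} ∪ Z={G} → {A,G,T} (+1)
site 4, node AHJOPZ: AJO={G} ∩ HPZ={A,G,T} → {G} (+0)
site 5, node AO: A={G} ∪ O={T} → {G,T} (+1)
site 5, node AJO: AO={G,T} ∪ J={A} → {A,G,T} (+1)
site 5, node HP: H={T} ∪ P={A} → {A,T} (+1)
site 5, node HPZ: HP={A,T} ∪ Z={G} → {A,G,T} (+1)
site 5, node AHJOPZ: AJO={A,G,T} ∩ HPZ={A,G,T} → {A,G,T} (+0)
site 6, node AO: A={G} ∩ O={G} → {G} (+0)
site 6, node AJO: AO={G} ∪ J={T} → {G,T} (+1)
site 6, node HP: H={G} ∪ P={T} → {G,T} (+1)
site 6, node HPZ: HP={G,T} ∪ Z={A} → {A,G,T} (+1)
site 6, node AHJOPZ: AJO={G,T} ∩ HPZ={A,G,T} → {G,T} (+0)
per-site changes: [2, 4, 3, 2, 2, 4, 3]; total = 20

A,C,G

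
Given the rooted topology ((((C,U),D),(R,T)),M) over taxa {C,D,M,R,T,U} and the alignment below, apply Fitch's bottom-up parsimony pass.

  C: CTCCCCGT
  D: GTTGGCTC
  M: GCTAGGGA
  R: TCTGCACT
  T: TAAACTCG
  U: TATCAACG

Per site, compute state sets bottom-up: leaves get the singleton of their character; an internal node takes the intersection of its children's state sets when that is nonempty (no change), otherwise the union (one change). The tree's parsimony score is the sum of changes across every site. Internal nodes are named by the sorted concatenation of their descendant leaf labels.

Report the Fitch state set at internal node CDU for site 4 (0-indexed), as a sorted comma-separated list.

A,C,G

[col 0] CU: children C:{C}, U:{T} ∪→ {C,T}; cost 1
[col 0] CDU: children CU:{C,T}, D:{G} ∪→ {C,G,T}; cost 1
[col 0] RT: children R:{T}, T:{T} ∩→ {T}; cost 0
[col 0] CDRTU: children CDU:{C,G,T}, RT:{T} ∩→ {T}; cost 0
[col 0] CDMRTU: children CDRTU:{T}, M:{G} ∪→ {G,T}; cost 1
[col 1] CU: children C:{T}, U:{A} ∪→ {A,T}; cost 1
[col 1] CDU: children CU:{A,T}, D:{T} ∩→ {T}; cost 0
[col 1] RT: children R:{C}, T:{A} ∪→ {A,C}; cost 1
[col 1] CDRTU: children CDU:{T}, RT:{A,C} ∪→ {A,C,T}; cost 1
[col 1] CDMRTU: children CDRTU:{A,C,T}, M:{C} ∩→ {C}; cost 0
[col 2] CU: children C:{C}, U:{T} ∪→ {C,T}; cost 1
[col 2] CDU: children CU:{C,T}, D:{T} ∩→ {T}; cost 0
[col 2] RT: children R:{T}, T:{A} ∪→ {A,T}; cost 1
[col 2] CDRTU: children CDU:{T}, RT:{A,T} ∩→ {T}; cost 0
[col 2] CDMRTU: children CDRTU:{T}, M:{T} ∩→ {T}; cost 0
[col 3] CU: children C:{C}, U:{C} ∩→ {C}; cost 0
[col 3] CDU: children CU:{C}, D:{G} ∪→ {C,G}; cost 1
[col 3] RT: children R:{G}, T:{A} ∪→ {A,G}; cost 1
[col 3] CDRTU: children CDU:{C,G}, RT:{A,G} ∩→ {G}; cost 0
[col 3] CDMRTU: children CDRTU:{G}, M:{A} ∪→ {A,G}; cost 1
[col 4] CU: children C:{C}, U:{A} ∪→ {A,C}; cost 1
[col 4] CDU: children CU:{A,C}, D:{G} ∪→ {A,C,G}; cost 1
[col 4] RT: children R:{C}, T:{C} ∩→ {C}; cost 0
[col 4] CDRTU: children CDU:{A,C,G}, RT:{C} ∩→ {C}; cost 0
[col 4] CDMRTU: children CDRTU:{C}, M:{G} ∪→ {C,G}; cost 1
[col 5] CU: children C:{C}, U:{A} ∪→ {A,C}; cost 1
[col 5] CDU: children CU:{A,C}, D:{C} ∩→ {C}; cost 0
[col 5] RT: children R:{A}, T:{T} ∪→ {A,T}; cost 1
[col 5] CDRTU: children CDU:{C}, RT:{A,T} ∪→ {A,C,T}; cost 1
[col 5] CDMRTU: children CDRTU:{A,C,T}, M:{G} ∪→ {A,C,G,T}; cost 1
[col 6] CU: children C:{G}, U:{C} ∪→ {C,G}; cost 1
[col 6] CDU: children CU:{C,G}, D:{T} ∪→ {C,G,T}; cost 1
[col 6] RT: children R:{C}, T:{C} ∩→ {C}; cost 0
[col 6] CDRTU: children CDU:{C,G,T}, RT:{C} ∩→ {C}; cost 0
[col 6] CDMRTU: children CDRTU:{C}, M:{G} ∪→ {C,G}; cost 1
[col 7] CU: children C:{T}, U:{G} ∪→ {G,T}; cost 1
[col 7] CDU: children CU:{G,T}, D:{C} ∪→ {C,G,T}; cost 1
[col 7] RT: children R:{T}, T:{G} ∪→ {G,T}; cost 1
[col 7] CDRTU: children CDU:{C,G,T}, RT:{G,T} ∩→ {G,T}; cost 0
[col 7] CDMRTU: children CDRTU:{G,T}, M:{A} ∪→ {A,G,T}; cost 1
per-site changes: [3, 3, 2, 3, 3, 4, 3, 4]; total = 25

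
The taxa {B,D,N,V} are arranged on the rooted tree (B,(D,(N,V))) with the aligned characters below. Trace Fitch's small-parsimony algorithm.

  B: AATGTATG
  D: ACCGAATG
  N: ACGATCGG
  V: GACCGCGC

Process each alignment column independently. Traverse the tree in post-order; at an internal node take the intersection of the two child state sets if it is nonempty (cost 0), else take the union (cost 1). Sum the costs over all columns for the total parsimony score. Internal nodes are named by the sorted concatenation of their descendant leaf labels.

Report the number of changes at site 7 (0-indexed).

NV@0: {A} ∪ {G} = {A,G} (union, +1)
DNV@0: {A} ∩ {A,G} = {A} (intersection, +0)
BDNV@0: {A} ∩ {A} = {A} (intersection, +0)
NV@1: {C} ∪ {A} = {A,C} (union, +1)
DNV@1: {C} ∩ {A,C} = {C} (intersection, +0)
BDNV@1: {A} ∪ {C} = {A,C} (union, +1)
NV@2: {G} ∪ {C} = {C,G} (union, +1)
DNV@2: {C} ∩ {C,G} = {C} (intersection, +0)
BDNV@2: {T} ∪ {C} = {C,T} (union, +1)
NV@3: {A} ∪ {C} = {A,C} (union, +1)
DNV@3: {G} ∪ {A,C} = {A,C,G} (union, +1)
BDNV@3: {G} ∩ {A,C,G} = {G} (intersection, +0)
NV@4: {T} ∪ {G} = {G,T} (union, +1)
DNV@4: {A} ∪ {G,T} = {A,G,T} (union, +1)
BDNV@4: {T} ∩ {A,G,T} = {T} (intersection, +0)
NV@5: {C} ∩ {C} = {C} (intersection, +0)
DNV@5: {A} ∪ {C} = {A,C} (union, +1)
BDNV@5: {A} ∩ {A,C} = {A} (intersection, +0)
NV@6: {G} ∩ {G} = {G} (intersection, +0)
DNV@6: {T} ∪ {G} = {G,T} (union, +1)
BDNV@6: {T} ∩ {G,T} = {T} (intersection, +0)
NV@7: {G} ∪ {C} = {C,G} (union, +1)
DNV@7: {G} ∩ {C,G} = {G} (intersection, +0)
BDNV@7: {G} ∩ {G} = {G} (intersection, +0)
per-site changes: [1, 2, 2, 2, 2, 1, 1, 1]; total = 12

1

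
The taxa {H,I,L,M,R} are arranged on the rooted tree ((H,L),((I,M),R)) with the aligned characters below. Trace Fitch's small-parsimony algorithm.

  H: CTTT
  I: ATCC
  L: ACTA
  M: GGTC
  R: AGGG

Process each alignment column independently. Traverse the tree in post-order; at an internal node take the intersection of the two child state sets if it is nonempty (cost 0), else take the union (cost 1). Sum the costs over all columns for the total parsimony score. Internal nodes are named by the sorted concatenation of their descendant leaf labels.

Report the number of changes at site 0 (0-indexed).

site 0, node HL: H={C} ∪ L={A} → {A,C} (+1)
site 0, node IM: I={A} ∪ M={G} → {A,G} (+1)
site 0, node IMR: IM={A,G} ∩ R={A} → {A} (+0)
site 0, node HILMR: HL={A,C} ∩ IMR={A} → {A} (+0)
site 1, node HL: H={T} ∪ L={C} → {C,T} (+1)
site 1, node IM: I={T} ∪ M={G} → {G,T} (+1)
site 1, node IMR: IM={G,T} ∩ R={G} → {G} (+0)
site 1, node HILMR: HL={C,T} ∪ IMR={G} → {C,G,T} (+1)
site 2, node HL: H={T} ∩ L={T} → {T} (+0)
site 2, node IM: I={C} ∪ M={T} → {C,T} (+1)
site 2, node IMR: IM={C,T} ∪ R={G} → {C,G,T} (+1)
site 2, node HILMR: HL={T} ∩ IMR={C,G,T} → {T} (+0)
site 3, node HL: H={T} ∪ L={A} → {A,T} (+1)
site 3, node IM: I={C} ∩ M={C} → {C} (+0)
site 3, node IMR: IM={C} ∪ R={G} → {C,G} (+1)
site 3, node HILMR: HL={A,T} ∪ IMR={C,G} → {A,C,G,T} (+1)
per-site changes: [2, 3, 2, 3]; total = 10

2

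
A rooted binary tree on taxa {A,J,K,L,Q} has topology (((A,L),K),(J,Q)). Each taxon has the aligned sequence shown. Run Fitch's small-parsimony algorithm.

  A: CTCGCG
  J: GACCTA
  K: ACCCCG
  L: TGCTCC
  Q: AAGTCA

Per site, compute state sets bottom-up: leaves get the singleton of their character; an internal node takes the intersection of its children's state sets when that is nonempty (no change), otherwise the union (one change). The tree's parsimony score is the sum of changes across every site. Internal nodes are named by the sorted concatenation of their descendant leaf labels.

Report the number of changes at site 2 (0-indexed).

[col 0] AL: children A:{C}, L:{T} ∪→ {C,T}; cost 1
[col 0] AKL: children AL:{C,T}, K:{A} ∪→ {A,C,T}; cost 1
[col 0] JQ: children J:{G}, Q:{A} ∪→ {A,G}; cost 1
[col 0] AJKLQ: children AKL:{A,C,T}, JQ:{A,G} ∩→ {A}; cost 0
[col 1] AL: children A:{T}, L:{G} ∪→ {G,T}; cost 1
[col 1] AKL: children AL:{G,T}, K:{C} ∪→ {C,G,T}; cost 1
[col 1] JQ: children J:{A}, Q:{A} ∩→ {A}; cost 0
[col 1] AJKLQ: children AKL:{C,G,T}, JQ:{A} ∪→ {A,C,G,T}; cost 1
[col 2] AL: children A:{C}, L:{C} ∩→ {C}; cost 0
[col 2] AKL: children AL:{C}, K:{C} ∩→ {C}; cost 0
[col 2] JQ: children J:{C}, Q:{G} ∪→ {C,G}; cost 1
[col 2] AJKLQ: children AKL:{C}, JQ:{C,G} ∩→ {C}; cost 0
[col 3] AL: children A:{G}, L:{T} ∪→ {G,T}; cost 1
[col 3] AKL: children AL:{G,T}, K:{C} ∪→ {C,G,T}; cost 1
[col 3] JQ: children J:{C}, Q:{T} ∪→ {C,T}; cost 1
[col 3] AJKLQ: children AKL:{C,G,T}, JQ:{C,T} ∩→ {C,T}; cost 0
[col 4] AL: children A:{C}, L:{C} ∩→ {C}; cost 0
[col 4] AKL: children AL:{C}, K:{C} ∩→ {C}; cost 0
[col 4] JQ: children J:{T}, Q:{C} ∪→ {C,T}; cost 1
[col 4] AJKLQ: children AKL:{C}, JQ:{C,T} ∩→ {C}; cost 0
[col 5] AL: children A:{G}, L:{C} ∪→ {C,G}; cost 1
[col 5] AKL: children AL:{C,G}, K:{G} ∩→ {G}; cost 0
[col 5] JQ: children J:{A}, Q:{A} ∩→ {A}; cost 0
[col 5] AJKLQ: children AKL:{G}, JQ:{A} ∪→ {A,G}; cost 1
per-site changes: [3, 3, 1, 3, 1, 2]; total = 13

1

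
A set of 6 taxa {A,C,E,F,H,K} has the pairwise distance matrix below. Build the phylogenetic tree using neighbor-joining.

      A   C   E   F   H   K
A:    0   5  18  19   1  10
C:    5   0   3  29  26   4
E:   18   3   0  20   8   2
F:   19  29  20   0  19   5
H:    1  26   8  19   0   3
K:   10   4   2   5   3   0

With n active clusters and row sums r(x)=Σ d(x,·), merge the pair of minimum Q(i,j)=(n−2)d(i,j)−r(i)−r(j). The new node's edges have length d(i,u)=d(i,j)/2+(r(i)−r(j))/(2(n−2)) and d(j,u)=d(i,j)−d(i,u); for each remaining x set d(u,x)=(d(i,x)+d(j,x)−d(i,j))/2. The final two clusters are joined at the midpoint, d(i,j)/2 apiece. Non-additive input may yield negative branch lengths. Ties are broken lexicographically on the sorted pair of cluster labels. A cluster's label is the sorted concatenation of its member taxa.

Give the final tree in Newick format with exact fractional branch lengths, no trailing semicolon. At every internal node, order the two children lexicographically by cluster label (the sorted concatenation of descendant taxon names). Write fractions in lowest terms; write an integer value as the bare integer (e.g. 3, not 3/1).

1. join A+H (d=1, Q=-106) ⇒ AH; edges |A|=0, |H|=1
  updated: d(AH,C)=15, d(AH,E)=25/2, d(AH,F)=37/2, d(AH,K)=6
2. join C+E (d=3, Q=-159/2) ⇒ CE; edges |C|=15/4, |E|=-3/4
  updated: d(AH,CE)=49/4, d(CE,F)=23, d(CE,K)=3/2
3. join AH+CE (d=49/4, Q=-49) ⇒ ACEH; edges |AH|=49/8, |CE|=49/8
  updated: d(ACEH,F)=117/8, d(ACEH,K)=-19/8
4. join ACEH+F (d=117/8, Q=-69/4) ⇒ ACEFH; edges |ACEH|=29/8, |F|=11
  updated: d(ACEFH,K)=-6
5. join ACEFH+K (d=-6) ⇒ ACEFHK; edges |ACEFH|=-3, |K|=-3
final tree: ((((A:0,H:1):49/8,(C:15/4,E:-3/4):49/8):29/8,F:11):-3,K:-3)
total length: 199/8

((((A:0,H:1):49/8,(C:15/4,E:-3/4):49/8):29/8,F:11):-3,K:-3)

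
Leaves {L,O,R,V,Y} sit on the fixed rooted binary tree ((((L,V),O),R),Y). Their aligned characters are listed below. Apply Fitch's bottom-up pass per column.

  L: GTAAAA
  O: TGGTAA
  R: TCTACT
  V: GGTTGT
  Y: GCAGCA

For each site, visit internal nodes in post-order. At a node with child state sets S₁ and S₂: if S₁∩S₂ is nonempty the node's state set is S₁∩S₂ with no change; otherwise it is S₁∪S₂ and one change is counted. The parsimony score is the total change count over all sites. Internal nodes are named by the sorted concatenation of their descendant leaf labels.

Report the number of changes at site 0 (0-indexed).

[col 0] LV: children L:{G}, V:{G} ∩→ {G}; cost 0
[col 0] LOV: children LV:{G}, O:{T} ∪→ {G,T}; cost 1
[col 0] LORV: children LOV:{G,T}, R:{T} ∩→ {T}; cost 0
[col 0] LORVY: children LORV:{T}, Y:{G} ∪→ {G,T}; cost 1
[col 1] LV: children L:{T}, V:{G} ∪→ {G,T}; cost 1
[col 1] LOV: children LV:{G,T}, O:{G} ∩→ {G}; cost 0
[col 1] LORV: children LOV:{G}, R:{C} ∪→ {C,G}; cost 1
[col 1] LORVY: children LORV:{C,G}, Y:{C} ∩→ {C}; cost 0
[col 2] LV: children L:{A}, V:{T} ∪→ {A,T}; cost 1
[col 2] LOV: children LV:{A,T}, O:{G} ∪→ {A,G,T}; cost 1
[col 2] LORV: children LOV:{A,G,T}, R:{T} ∩→ {T}; cost 0
[col 2] LORVY: children LORV:{T}, Y:{A} ∪→ {A,T}; cost 1
[col 3] LV: children L:{A}, V:{T} ∪→ {A,T}; cost 1
[col 3] LOV: children LV:{A,T}, O:{T} ∩→ {T}; cost 0
[col 3] LORV: children LOV:{T}, R:{A} ∪→ {A,T}; cost 1
[col 3] LORVY: children LORV:{A,T}, Y:{G} ∪→ {A,G,T}; cost 1
[col 4] LV: children L:{A}, V:{G} ∪→ {A,G}; cost 1
[col 4] LOV: children LV:{A,G}, O:{A} ∩→ {A}; cost 0
[col 4] LORV: children LOV:{A}, R:{C} ∪→ {A,C}; cost 1
[col 4] LORVY: children LORV:{A,C}, Y:{C} ∩→ {C}; cost 0
[col 5] LV: children L:{A}, V:{T} ∪→ {A,T}; cost 1
[col 5] LOV: children LV:{A,T}, O:{A} ∩→ {A}; cost 0
[col 5] LORV: children LOV:{A}, R:{T} ∪→ {A,T}; cost 1
[col 5] LORVY: children LORV:{A,T}, Y:{A} ∩→ {A}; cost 0
per-site changes: [2, 2, 3, 3, 2, 2]; total = 14

2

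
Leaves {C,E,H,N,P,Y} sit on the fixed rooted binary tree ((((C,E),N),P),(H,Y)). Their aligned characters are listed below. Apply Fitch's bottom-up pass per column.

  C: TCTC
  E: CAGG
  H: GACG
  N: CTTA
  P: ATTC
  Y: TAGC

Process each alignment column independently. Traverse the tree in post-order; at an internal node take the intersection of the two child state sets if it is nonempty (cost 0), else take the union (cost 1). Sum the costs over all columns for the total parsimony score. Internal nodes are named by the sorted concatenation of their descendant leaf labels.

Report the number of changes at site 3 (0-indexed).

3

CE@0: {T} ∪ {C} = {C,T} (union, +1)
CEN@0: {C,T} ∩ {C} = {C} (intersection, +0)
CENP@0: {C} ∪ {A} = {A,C} (union, +1)
HY@0: {G} ∪ {T} = {G,T} (union, +1)
CEHNPY@0: {A,C} ∪ {G,T} = {A,C,G,T} (union, +1)
CE@1: {C} ∪ {A} = {A,C} (union, +1)
CEN@1: {A,C} ∪ {T} = {A,C,T} (union, +1)
CENP@1: {A,C,T} ∩ {T} = {T} (intersection, +0)
HY@1: {A} ∩ {A} = {A} (intersection, +0)
CEHNPY@1: {T} ∪ {A} = {A,T} (union, +1)
CE@2: {T} ∪ {G} = {G,T} (union, +1)
CEN@2: {G,T} ∩ {T} = {T} (intersection, +0)
CENP@2: {T} ∩ {T} = {T} (intersection, +0)
HY@2: {C} ∪ {G} = {C,G} (union, +1)
CEHNPY@2: {T} ∪ {C,G} = {C,G,T} (union, +1)
CE@3: {C} ∪ {G} = {C,G} (union, +1)
CEN@3: {C,G} ∪ {A} = {A,C,G} (union, +1)
CENP@3: {A,C,G} ∩ {C} = {C} (intersection, +0)
HY@3: {G} ∪ {C} = {C,G} (union, +1)
CEHNPY@3: {C} ∩ {C,G} = {C} (intersection, +0)
per-site changes: [4, 3, 3, 3]; total = 13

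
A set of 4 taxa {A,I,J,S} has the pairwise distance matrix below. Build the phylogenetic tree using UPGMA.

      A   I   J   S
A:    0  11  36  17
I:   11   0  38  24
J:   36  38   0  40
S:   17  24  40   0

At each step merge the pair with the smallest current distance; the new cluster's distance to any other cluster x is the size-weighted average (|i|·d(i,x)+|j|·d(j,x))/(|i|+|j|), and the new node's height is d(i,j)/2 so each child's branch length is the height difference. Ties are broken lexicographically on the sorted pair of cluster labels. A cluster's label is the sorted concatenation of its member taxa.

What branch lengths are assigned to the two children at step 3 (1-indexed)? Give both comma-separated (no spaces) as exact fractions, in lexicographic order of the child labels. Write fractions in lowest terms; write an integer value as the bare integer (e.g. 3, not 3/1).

35/4,19

1. join A+I (d=11) ⇒ AI; edges |A|=11/2, |I|=11/2
  updated: d(AI,J)=37, d(AI,S)=41/2
2. join AI+S (d=41/2) ⇒ AIS; edges |AI|=19/4, |S|=41/4
  updated: d(AIS,J)=38
3. join AIS+J (d=38) ⇒ AIJS; edges |AIS|=35/4, |J|=19
final tree: (((A:11/2,I:11/2):19/4,S:41/4):35/4,J:19)
total length: 215/4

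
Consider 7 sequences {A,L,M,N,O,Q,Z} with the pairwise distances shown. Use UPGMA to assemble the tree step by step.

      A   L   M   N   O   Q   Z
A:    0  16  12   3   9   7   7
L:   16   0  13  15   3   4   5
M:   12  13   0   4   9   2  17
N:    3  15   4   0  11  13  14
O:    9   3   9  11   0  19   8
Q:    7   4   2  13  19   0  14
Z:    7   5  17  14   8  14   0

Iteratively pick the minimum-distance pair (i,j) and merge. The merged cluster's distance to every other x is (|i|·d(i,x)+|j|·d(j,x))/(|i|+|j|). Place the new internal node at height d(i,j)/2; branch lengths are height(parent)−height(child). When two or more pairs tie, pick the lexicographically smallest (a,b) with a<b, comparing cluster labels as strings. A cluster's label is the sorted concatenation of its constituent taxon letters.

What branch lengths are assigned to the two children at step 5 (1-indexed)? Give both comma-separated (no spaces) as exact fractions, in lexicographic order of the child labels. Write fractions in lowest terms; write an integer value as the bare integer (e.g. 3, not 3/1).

3,7/2

step 1: merge (M,Q) at d=2; branch lengths M→1, Q→1; new cluster MQ
  updated: d(A,MQ)=19/2, d(L,MQ)=17/2, d(MQ,N)=17/2, d(MQ,O)=14, d(MQ,Z)=31/2
step 2: merge (A,N) at d=3; branch lengths A→3/2, N→3/2; new cluster AN
  updated: d(AN,L)=31/2, d(AN,MQ)=9, d(AN,O)=10, d(AN,Z)=21/2
step 3: merge (L,O) at d=3; branch lengths L→3/2, O→3/2; new cluster LO
  updated: d(AN,LO)=51/4, d(LO,MQ)=45/4, d(LO,Z)=13/2
step 4: merge (LO,Z) at d=13/2; branch lengths LO→7/4, Z→13/4; new cluster LOZ
  updated: d(AN,LOZ)=12, d(LOZ,MQ)=38/3
step 5: merge (AN,MQ) at d=9; branch lengths AN→3, MQ→7/2; new cluster AMNQ
  updated: d(AMNQ,LOZ)=37/3
step 6: merge (AMNQ,LOZ) at d=37/3; branch lengths AMNQ→5/3, LOZ→35/12; new cluster ALMNOQZ
final tree: (((A:3/2,N:3/2):3,(M:1,Q:1):7/2):5/3,((L:3/2,O:3/2):7/4,Z:13/4):35/12)
total length: 289/12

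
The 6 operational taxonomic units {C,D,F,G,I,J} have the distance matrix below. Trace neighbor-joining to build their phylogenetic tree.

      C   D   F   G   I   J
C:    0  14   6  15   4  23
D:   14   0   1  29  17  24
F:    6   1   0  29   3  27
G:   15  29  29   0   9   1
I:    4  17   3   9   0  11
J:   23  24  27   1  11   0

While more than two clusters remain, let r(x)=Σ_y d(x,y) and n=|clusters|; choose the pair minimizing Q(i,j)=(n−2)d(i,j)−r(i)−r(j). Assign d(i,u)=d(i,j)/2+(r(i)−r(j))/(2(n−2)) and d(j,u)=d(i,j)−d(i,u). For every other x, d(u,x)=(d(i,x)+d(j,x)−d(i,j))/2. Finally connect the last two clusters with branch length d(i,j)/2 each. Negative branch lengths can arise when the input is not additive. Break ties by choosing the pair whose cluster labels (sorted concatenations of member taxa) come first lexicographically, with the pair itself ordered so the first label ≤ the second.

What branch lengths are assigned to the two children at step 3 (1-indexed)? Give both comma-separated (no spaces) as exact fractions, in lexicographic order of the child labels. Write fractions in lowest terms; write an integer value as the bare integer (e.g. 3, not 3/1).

iteration 1: select G,J (d=1, Q=-165); attach at lengths (1/8, 7/8); label the merged cluster GJ
  updated: d(C,GJ)=37/2, d(D,GJ)=26, d(F,GJ)=55/2, d(GJ,I)=19/2
iteration 2: select D,F (d=1, Q=-185/2); attach at lengths (47/12, -35/12); label the merged cluster DF
  updated: d(C,DF)=19/2, d(DF,GJ)=105/4, d(DF,I)=19/2
iteration 3: select C,DF (d=19/2, Q=-233/4); attach at lengths (23/16, 129/16); label the merged cluster CDF
  updated: d(CDF,GJ)=141/8, d(CDF,I)=2
iteration 4: select CDF,GJ (d=141/8, Q=-233/8); attach at lengths (81/16, 201/16); label the merged cluster CDFGJ
  updated: d(CDFGJ,I)=-49/16
iteration 5: select CDFGJ,I (d=-49/16); attach at lengths (-49/32, -49/32); label the merged cluster CDFGIJ
final tree: (((C:23/16,(D:47/12,F:-35/12):129/16):81/16,(G:1/8,J:7/8):201/16):-49/32,I:-49/32)
total length: 417/16

23/16,129/16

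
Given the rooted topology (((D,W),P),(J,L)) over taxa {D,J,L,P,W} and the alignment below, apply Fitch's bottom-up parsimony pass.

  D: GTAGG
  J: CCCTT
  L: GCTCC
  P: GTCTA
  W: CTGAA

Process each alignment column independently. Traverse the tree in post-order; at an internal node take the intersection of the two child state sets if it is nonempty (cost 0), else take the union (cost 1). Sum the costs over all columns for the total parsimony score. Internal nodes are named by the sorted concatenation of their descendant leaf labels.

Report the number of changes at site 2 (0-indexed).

DW@0: {G} ∪ {C} = {C,G} (union, +1)
DPW@0: {C,G} ∩ {G} = {G} (intersection, +0)
JL@0: {C} ∪ {G} = {C,G} (union, +1)
DJLPW@0: {G} ∩ {C,G} = {G} (intersection, +0)
DW@1: {T} ∩ {T} = {T} (intersection, +0)
DPW@1: {T} ∩ {T} = {T} (intersection, +0)
JL@1: {C} ∩ {C} = {C} (intersection, +0)
DJLPW@1: {T} ∪ {C} = {C,T} (union, +1)
DW@2: {A} ∪ {G} = {A,G} (union, +1)
DPW@2: {A,G} ∪ {C} = {A,C,G} (union, +1)
JL@2: {C} ∪ {T} = {C,T} (union, +1)
DJLPW@2: {A,C,G} ∩ {C,T} = {C} (intersection, +0)
DW@3: {G} ∪ {A} = {A,G} (union, +1)
DPW@3: {A,G} ∪ {T} = {A,G,T} (union, +1)
JL@3: {T} ∪ {C} = {C,T} (union, +1)
DJLPW@3: {A,G,T} ∩ {C,T} = {T} (intersection, +0)
DW@4: {G} ∪ {A} = {A,G} (union, +1)
DPW@4: {A,G} ∩ {A} = {A} (intersection, +0)
JL@4: {T} ∪ {C} = {C,T} (union, +1)
DJLPW@4: {A} ∪ {C,T} = {A,C,T} (union, +1)
per-site changes: [2, 1, 3, 3, 3]; total = 12

3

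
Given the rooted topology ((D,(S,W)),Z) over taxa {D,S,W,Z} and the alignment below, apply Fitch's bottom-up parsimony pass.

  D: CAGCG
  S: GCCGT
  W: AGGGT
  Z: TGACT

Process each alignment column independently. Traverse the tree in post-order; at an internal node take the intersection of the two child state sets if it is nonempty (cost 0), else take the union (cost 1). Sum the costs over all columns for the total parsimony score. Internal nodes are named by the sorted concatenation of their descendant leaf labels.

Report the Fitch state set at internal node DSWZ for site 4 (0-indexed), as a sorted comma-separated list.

[col 0] SW: children S:{G}, W:{A} ∪→ {A,G}; cost 1
[col 0] DSW: children D:{C}, SW:{A,G} ∪→ {A,C,G}; cost 1
[col 0] DSWZ: children DSW:{A,C,G}, Z:{T} ∪→ {A,C,G,T}; cost 1
[col 1] SW: children S:{C}, W:{G} ∪→ {C,G}; cost 1
[col 1] DSW: children D:{A}, SW:{C,G} ∪→ {A,C,G}; cost 1
[col 1] DSWZ: children DSW:{A,C,G}, Z:{G} ∩→ {G}; cost 0
[col 2] SW: children S:{C}, W:{G} ∪→ {C,G}; cost 1
[col 2] DSW: children D:{G}, SW:{C,G} ∩→ {G}; cost 0
[col 2] DSWZ: children DSW:{G}, Z:{A} ∪→ {A,G}; cost 1
[col 3] SW: children S:{G}, W:{G} ∩→ {G}; cost 0
[col 3] DSW: children D:{C}, SW:{G} ∪→ {C,G}; cost 1
[col 3] DSWZ: children DSW:{C,G}, Z:{C} ∩→ {C}; cost 0
[col 4] SW: children S:{T}, W:{T} ∩→ {T}; cost 0
[col 4] DSW: children D:{G}, SW:{T} ∪→ {G,T}; cost 1
[col 4] DSWZ: children DSW:{G,T}, Z:{T} ∩→ {T}; cost 0
per-site changes: [3, 2, 2, 1, 1]; total = 9

T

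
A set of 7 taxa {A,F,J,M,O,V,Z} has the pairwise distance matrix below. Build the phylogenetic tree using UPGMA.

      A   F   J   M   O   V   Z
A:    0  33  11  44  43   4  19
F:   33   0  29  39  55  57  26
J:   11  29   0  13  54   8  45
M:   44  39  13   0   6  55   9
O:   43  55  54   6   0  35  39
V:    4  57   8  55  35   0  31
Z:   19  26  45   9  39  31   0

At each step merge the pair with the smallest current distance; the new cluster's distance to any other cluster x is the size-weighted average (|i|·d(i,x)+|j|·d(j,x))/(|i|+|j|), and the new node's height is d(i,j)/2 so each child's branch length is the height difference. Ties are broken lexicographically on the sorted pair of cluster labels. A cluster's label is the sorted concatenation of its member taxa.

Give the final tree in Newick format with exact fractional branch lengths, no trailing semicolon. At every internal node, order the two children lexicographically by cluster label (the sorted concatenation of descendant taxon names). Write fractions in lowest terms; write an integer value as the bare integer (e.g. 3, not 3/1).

((((A:2,V:2):11/4,J:19/4):169/12,((M:3,O:3):9,Z:12):41/6):13/12,F:239/12)

step 1: merge (A,V) at d=4; branch lengths A→2, V→2; new cluster AV
  updated: d(AV,F)=45, d(AV,J)=19/2, d(AV,M)=99/2, d(AV,O)=39, d(AV,Z)=25
step 2: merge (M,O) at d=6; branch lengths M→3, O→3; new cluster MO
  updated: d(AV,MO)=177/4, d(F,MO)=47, d(J,MO)=67/2, d(MO,Z)=24
step 3: merge (AV,J) at d=19/2; branch lengths AV→11/4, J→19/4; new cluster AJV
  updated: d(AJV,F)=119/3, d(AJV,MO)=122/3, d(AJV,Z)=95/3
step 4: merge (MO,Z) at d=24; branch lengths MO→9, Z→12; new cluster MOZ
  updated: d(AJV,MOZ)=113/3, d(F,MOZ)=40
step 5: merge (AJV,MOZ) at d=113/3; branch lengths AJV→169/12, MOZ→41/6; new cluster AJMOVZ
  updated: d(AJMOVZ,F)=239/6
step 6: merge (AJMOVZ,F) at d=239/6; branch lengths AJMOVZ→13/12, F→239/12; new cluster AFJMOVZ
final tree: ((((A:2,V:2):11/4,J:19/4):169/12,((M:3,O:3):9,Z:12):41/6):13/12,F:239/12)
total length: 965/12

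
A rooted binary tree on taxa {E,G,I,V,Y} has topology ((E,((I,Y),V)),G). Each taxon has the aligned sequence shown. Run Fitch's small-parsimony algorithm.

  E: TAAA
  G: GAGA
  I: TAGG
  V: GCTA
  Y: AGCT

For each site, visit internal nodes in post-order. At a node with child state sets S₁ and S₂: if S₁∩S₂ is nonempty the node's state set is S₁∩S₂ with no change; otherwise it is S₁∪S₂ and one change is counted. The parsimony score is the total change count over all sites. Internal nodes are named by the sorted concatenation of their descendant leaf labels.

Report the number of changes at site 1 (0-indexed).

2

[col 0] IY: children I:{T}, Y:{A} ∪→ {A,T}; cost 1
[col 0] IVY: children IY:{A,T}, V:{G} ∪→ {A,G,T}; cost 1
[col 0] EIVY: children E:{T}, IVY:{A,G,T} ∩→ {T}; cost 0
[col 0] EGIVY: children EIVY:{T}, G:{G} ∪→ {G,T}; cost 1
[col 1] IY: children I:{A}, Y:{G} ∪→ {A,G}; cost 1
[col 1] IVY: children IY:{A,G}, V:{C} ∪→ {A,C,G}; cost 1
[col 1] EIVY: children E:{A}, IVY:{A,C,G} ∩→ {A}; cost 0
[col 1] EGIVY: children EIVY:{A}, G:{A} ∩→ {A}; cost 0
[col 2] IY: children I:{G}, Y:{C} ∪→ {C,G}; cost 1
[col 2] IVY: children IY:{C,G}, V:{T} ∪→ {C,G,T}; cost 1
[col 2] EIVY: children E:{A}, IVY:{C,G,T} ∪→ {A,C,G,T}; cost 1
[col 2] EGIVY: children EIVY:{A,C,G,T}, G:{G} ∩→ {G}; cost 0
[col 3] IY: children I:{G}, Y:{T} ∪→ {G,T}; cost 1
[col 3] IVY: children IY:{G,T}, V:{A} ∪→ {A,G,T}; cost 1
[col 3] EIVY: children E:{A}, IVY:{A,G,T} ∩→ {A}; cost 0
[col 3] EGIVY: children EIVY:{A}, G:{A} ∩→ {A}; cost 0
per-site changes: [3, 2, 3, 2]; total = 10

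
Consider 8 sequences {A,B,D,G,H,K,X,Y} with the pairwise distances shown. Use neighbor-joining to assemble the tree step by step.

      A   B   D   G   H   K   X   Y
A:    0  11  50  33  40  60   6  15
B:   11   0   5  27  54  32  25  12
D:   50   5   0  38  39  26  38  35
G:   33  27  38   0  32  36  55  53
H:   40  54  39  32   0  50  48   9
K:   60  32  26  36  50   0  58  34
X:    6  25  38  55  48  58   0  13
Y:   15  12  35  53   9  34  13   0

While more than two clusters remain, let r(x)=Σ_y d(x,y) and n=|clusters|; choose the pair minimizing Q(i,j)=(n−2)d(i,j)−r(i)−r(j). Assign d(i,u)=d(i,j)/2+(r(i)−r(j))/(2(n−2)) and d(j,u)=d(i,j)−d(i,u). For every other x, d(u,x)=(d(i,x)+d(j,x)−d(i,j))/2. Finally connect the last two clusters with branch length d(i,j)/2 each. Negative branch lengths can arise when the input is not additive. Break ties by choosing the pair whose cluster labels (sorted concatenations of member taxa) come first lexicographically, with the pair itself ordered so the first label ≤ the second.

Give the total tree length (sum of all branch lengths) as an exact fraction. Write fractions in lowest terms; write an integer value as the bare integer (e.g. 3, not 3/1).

1565/16

step 1: merge (A,X) at d=6, Q=-422; branch lengths A→2/3, X→16/3; new cluster AX
  updated: d(AX,B)=15, d(AX,D)=41, d(AX,G)=41, d(AX,H)=41, d(AX,K)=56, d(AX,Y)=11
step 2: merge (H,Y) at d=9, Q=-334; branch lengths H→58/5, Y→-13/5; new cluster HY
  updated: d(AX,HY)=43/2, d(B,HY)=57/2, d(D,HY)=65/2, d(G,HY)=38, d(HY,K)=75/2
step 3: merge (AX,HY) at d=43/2, Q=-493/2; branch lengths AX→205/16, HY→139/16; new cluster AHXY
  updated: d(AHXY,B)=11, d(AHXY,D)=26, d(AHXY,G)=115/4, d(AHXY,K)=36
step 4: merge (B,D) at d=5, Q=-155; branch lengths B→-5/6, D→35/6; new cluster BD
  updated: d(AHXY,BD)=16, d(BD,G)=30, d(BD,K)=53/2
step 5: merge (AHXY,BD) at d=16, Q=-485/4; branch lengths AHXY→161/16, BD→95/16; new cluster ABDHXY
  updated: d(ABDHXY,G)=171/8, d(ABDHXY,K)=93/4
step 6: merge (ABDHXY,G) at d=171/8, Q=-645/8; branch lengths ABDHXY→69/16, G→273/16; new cluster ABDGHXY
  updated: d(ABDGHXY,K)=303/16
step 7: merge (ABDGHXY,K) at d=303/16; branch lengths ABDGHXY→303/32, K→303/32; new cluster ABDGHKXY
final tree: (((((A:2/3,X:16/3):205/16,(H:58/5,Y:-13/5):139/16):161/16,(B:-5/6,D:35/6):95/16):69/16,G:273/16):303/32,K:303/32)
total length: 1565/16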